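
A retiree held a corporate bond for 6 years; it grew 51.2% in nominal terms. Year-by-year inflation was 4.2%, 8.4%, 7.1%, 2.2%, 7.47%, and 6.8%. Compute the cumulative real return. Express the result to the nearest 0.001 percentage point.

Cumulative inflation factor: 1.042 × 1.084 × 1.071 × 1.022 × 1.0747 × 1.068 ≈ 1.41904.
Nominal growth factor: 1.51200. Real growth factor = 1.51200 / 1.41904 ≈ 1.06551.
Total real return ≈ 6.5506%.

6.551%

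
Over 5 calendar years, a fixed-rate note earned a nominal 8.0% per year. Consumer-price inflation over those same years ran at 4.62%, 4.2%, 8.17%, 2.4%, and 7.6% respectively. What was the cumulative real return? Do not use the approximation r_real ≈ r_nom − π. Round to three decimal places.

13.088%

Cumulative inflation factor: 1.0462 × 1.042 × 1.0817 × 1.024 × 1.076 ≈ 1.29928.
Nominal growth factor: 1.46933. Real growth factor = 1.46933 / 1.29928 ≈ 1.13088.
Total real return ≈ 13.0882%.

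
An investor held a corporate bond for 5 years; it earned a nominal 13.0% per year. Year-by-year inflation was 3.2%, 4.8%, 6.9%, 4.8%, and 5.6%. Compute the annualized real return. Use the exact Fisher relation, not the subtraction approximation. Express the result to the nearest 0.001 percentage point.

7.565%

Cumulative inflation factor: 1.032 × 1.048 × 1.069 × 1.048 × 1.056 ≈ 1.27951.
Nominal growth factor: 1.84244. Real growth factor = 1.84244 / 1.27951 ≈ 1.43995.
Annualized: 1.43995^(1/5) − 1 ≈ 0.07565.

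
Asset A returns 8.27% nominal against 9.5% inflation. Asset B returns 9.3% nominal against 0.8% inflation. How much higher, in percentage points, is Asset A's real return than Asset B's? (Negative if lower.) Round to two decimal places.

-9.56

Asset A real return: 1.0827/1.095 − 1 = -1.123%.
Asset B real return: 1.093/1.008 − 1 = 8.433%.
Difference: -1.123 − 8.433 = -9.556 pp.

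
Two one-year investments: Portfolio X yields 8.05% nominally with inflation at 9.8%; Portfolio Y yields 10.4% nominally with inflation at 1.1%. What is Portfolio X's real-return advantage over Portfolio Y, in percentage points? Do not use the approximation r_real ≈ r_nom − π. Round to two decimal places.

Portfolio X real return: 1.0805/1.098 − 1 = -1.594%.
Portfolio Y real return: 1.104/1.011 − 1 = 9.199%.
Difference: -1.594 − 9.199 = -10.793 pp.

-10.79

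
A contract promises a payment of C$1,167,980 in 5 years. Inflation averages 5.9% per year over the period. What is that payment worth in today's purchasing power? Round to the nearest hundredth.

Price-level factor over 5 years: (1 + 5.9%)^5 ≈ 1.3319250917.
Purchasing power today: C$1,167,980 divided by that factor.

C$876,911.18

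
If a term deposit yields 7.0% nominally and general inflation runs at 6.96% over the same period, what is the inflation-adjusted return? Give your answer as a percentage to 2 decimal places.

Real return via the Fisher equation: (1 + 7.0%)/(1 + 6.96%) − 1 = 1.070/1.0696 − 1 ≈ 0.00037.

0.04%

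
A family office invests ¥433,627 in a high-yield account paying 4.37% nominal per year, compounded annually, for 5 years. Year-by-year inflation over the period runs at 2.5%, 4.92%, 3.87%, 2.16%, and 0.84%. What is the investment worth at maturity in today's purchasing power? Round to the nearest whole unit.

¥466,669

Nominal value at maturity: ¥433,627 × (1 + 4.37%)^5 ≈ ¥537,025.
Price-level factor over 5 years: 1.025 × 1.0492 × 1.0387 × 1.0216 × 1.0084 ≈ 1.1507632926.
Dividing the nominal maturity value by the price-level factor gives the value in today's money.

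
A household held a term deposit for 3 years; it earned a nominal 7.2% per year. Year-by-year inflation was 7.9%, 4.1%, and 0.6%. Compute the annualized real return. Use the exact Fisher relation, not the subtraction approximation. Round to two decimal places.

2.92%

Cumulative inflation factor: 1.079 × 1.041 × 1.006 ≈ 1.12998.
Nominal growth factor: 1.23193. Real growth factor = 1.23193 / 1.12998 ≈ 1.09022.
Annualized: 1.09022^(1/3) − 1 ≈ 0.02921.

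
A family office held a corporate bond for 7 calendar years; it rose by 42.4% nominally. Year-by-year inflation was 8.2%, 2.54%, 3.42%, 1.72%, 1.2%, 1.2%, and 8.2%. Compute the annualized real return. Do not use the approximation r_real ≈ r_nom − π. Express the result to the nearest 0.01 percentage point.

1.38%

Cumulative inflation factor: 1.082 × 1.0254 × 1.0342 × 1.0172 × 1.012 × 1.012 × 1.082 ≈ 1.29336.
Nominal growth factor: 1.42400. Real growth factor = 1.42400 / 1.29336 ≈ 1.10101.
Annualized: 1.10101^(1/7) − 1 ≈ 0.01384.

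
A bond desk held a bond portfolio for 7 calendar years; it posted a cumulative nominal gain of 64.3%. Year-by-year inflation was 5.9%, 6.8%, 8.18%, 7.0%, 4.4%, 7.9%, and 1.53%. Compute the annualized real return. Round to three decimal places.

Cumulative inflation factor: 1.059 × 1.068 × 1.0818 × 1.070 × 1.044 × 1.079 × 1.0153 ≈ 1.49732.
Nominal growth factor: 1.64300. Real growth factor = 1.64300 / 1.49732 ≈ 1.09729.
Annualized: 1.09729^(1/7) − 1 ≈ 0.01335.

1.335%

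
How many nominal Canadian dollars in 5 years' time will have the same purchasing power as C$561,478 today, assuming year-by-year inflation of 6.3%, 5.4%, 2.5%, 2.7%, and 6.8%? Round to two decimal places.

Cumulative price-level factor: 1.063 × 1.054 × 1.025 × 1.027 × 1.068 ≈ 1.2596196793.
Multiplying C$561,478 by the price-level factor gives the future nominal sum.

C$707,248.74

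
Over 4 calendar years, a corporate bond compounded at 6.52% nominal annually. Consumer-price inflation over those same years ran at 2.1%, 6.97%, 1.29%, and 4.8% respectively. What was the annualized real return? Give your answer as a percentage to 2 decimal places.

2.65%

Cumulative inflation factor: 1.021 × 1.0697 × 1.0129 × 1.048 ≈ 1.15935.
Nominal growth factor: 1.28743. Real growth factor = 1.28743 / 1.15935 ≈ 1.11048.
Annualized: 1.11048^(1/4) − 1 ≈ 0.02654.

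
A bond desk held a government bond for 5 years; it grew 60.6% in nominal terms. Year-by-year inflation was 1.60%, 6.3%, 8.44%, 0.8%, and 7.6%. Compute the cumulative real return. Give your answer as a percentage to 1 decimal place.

26.4%

Cumulative inflation factor: 1.0160 × 1.063 × 1.0844 × 1.008 × 1.076 ≈ 1.27025.
Nominal growth factor: 1.60600. Real growth factor = 1.60600 / 1.27025 ≈ 1.26432.
Total real return ≈ 26.4318%.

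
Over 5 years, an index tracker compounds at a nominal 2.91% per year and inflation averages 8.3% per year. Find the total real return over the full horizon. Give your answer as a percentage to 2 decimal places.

The annual real rate is (1+2.91%)/(1+8.3%) − 1 = -4.9769%.
Compounded over 5 years: (1 + -0.049769)^5 − 1 ≈ -0.22528.

-22.53%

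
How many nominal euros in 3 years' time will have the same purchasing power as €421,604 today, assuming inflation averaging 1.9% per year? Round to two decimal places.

€446,094.92

Cumulative price-level factor: (1+1.9%)^3 = 1.058089859.
Multiplying €421,604 by the price-level factor gives the future nominal sum.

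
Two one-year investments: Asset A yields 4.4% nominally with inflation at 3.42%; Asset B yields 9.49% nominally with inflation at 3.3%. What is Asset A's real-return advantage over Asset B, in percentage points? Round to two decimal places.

Asset A real return: 1.044/1.0342 − 1 = 0.948%.
Asset B real return: 1.0949/1.033 − 1 = 5.992%.
Difference: 0.948 − 5.992 = -5.044 pp.

-5.04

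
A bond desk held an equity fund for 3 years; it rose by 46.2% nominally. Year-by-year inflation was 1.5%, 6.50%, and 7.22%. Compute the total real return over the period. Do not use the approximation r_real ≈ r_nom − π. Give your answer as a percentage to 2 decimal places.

Cumulative inflation factor: 1.015 × 1.0650 × 1.0722 ≈ 1.15902.
Nominal growth factor: 1.46200. Real growth factor = 1.46200 / 1.15902 ≈ 1.26141.
Total real return ≈ 26.1409%.

26.14%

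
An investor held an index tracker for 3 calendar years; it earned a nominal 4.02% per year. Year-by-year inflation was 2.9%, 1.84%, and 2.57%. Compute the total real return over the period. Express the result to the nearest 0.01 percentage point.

Cumulative inflation factor: 1.029 × 1.0184 × 1.0257 ≈ 1.07487.
Nominal growth factor: 1.12551. Real growth factor = 1.12551 / 1.07487 ≈ 1.04712.
Total real return ≈ 4.7120%.

4.71%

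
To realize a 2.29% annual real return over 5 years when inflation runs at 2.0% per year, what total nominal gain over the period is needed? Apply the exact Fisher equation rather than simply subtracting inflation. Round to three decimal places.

Required annual nominal rate: (1+2.29%)(1+2.0%) − 1 = 4.3358%.
Cumulative over 5 years: (1 + 0.043358)^5 − 1 ≈ 0.23642.

23.642%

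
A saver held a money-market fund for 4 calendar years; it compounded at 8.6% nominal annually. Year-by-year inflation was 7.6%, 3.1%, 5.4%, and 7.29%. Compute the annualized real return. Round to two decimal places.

Cumulative inflation factor: 1.076 × 1.031 × 1.054 × 1.0729 ≈ 1.25450.
Nominal growth factor: 1.39097. Real growth factor = 1.39097 / 1.25450 ≈ 1.10879.
Annualized: 1.10879^(1/4) − 1 ≈ 0.02615.

2.62%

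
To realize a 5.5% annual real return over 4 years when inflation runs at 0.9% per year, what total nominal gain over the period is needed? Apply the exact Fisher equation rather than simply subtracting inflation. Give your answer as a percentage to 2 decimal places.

28.40%

Required annual nominal rate: (1+5.5%)(1+0.9%) − 1 = 6.4495%.
Cumulative over 4 years: (1 + 0.064495)^4 − 1 ≈ 0.28403.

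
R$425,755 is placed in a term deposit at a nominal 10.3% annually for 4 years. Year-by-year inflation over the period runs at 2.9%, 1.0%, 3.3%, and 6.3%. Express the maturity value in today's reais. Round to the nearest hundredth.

Nominal value at maturity: R$425,755 × (1 + 10.3%)^4 ≈ R$630,175.92.
Price-level factor over 4 years: 1.029 × 1.010 × 1.033 × 1.063 ≈ 1.1412225239.
The maturity value deflated by that factor is the answer in today's purchasing power.

R$552,193.73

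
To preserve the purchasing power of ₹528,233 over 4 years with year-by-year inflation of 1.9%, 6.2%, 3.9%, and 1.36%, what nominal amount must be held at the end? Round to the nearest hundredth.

₹602,013.71

Cumulative price-level factor: 1.019 × 1.062 × 1.039 × 1.0136 ≈ 1.1396745500.
The nominal amount required is ₹528,233 scaled up by that factor.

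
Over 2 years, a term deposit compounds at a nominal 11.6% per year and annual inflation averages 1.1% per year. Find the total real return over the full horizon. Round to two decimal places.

The annual real rate is (1+11.6%)/(1+1.1%) − 1 = 10.3858%.
Compounded over 2 years: (1 + 0.103858)^2 − 1 ≈ 0.21850.

21.85%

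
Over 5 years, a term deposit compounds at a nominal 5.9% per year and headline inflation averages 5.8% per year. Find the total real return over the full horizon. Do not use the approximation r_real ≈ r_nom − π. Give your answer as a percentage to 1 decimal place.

0.5%

The annual real rate is (1+5.9%)/(1+5.8%) − 1 = 0.0945%.
Compounded over 5 years: (1 + 0.000945)^5 − 1 ≈ 0.00473.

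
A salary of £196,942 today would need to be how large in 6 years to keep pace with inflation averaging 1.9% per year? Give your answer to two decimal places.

£220,487.23

Cumulative price-level factor: (1+1.9%)^6 ≈ 1.1195541497.
Multiplying £196,942 by the price-level factor gives the future nominal sum.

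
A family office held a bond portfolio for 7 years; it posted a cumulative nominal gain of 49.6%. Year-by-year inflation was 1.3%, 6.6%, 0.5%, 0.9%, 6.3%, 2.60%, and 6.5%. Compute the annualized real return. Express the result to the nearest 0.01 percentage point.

2.35%

Cumulative inflation factor: 1.013 × 1.066 × 1.005 × 1.009 × 1.063 × 1.0260 × 1.065 ≈ 1.27190.
Nominal growth factor: 1.49600. Real growth factor = 1.49600 / 1.27190 ≈ 1.17619.
Annualized: 1.17619^(1/7) − 1 ≈ 0.02345.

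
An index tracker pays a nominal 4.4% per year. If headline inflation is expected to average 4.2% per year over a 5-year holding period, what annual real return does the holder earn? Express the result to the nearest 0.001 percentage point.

0.192%

With constant rates the annual real return is the same each year: (1+4.4%)/(1+4.2%) − 1 = 0.00192.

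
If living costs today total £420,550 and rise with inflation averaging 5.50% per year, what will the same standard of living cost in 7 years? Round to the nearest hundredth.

Cumulative price-level factor: (1+5.50%)^7 ≈ 1.4546791611.
The nominal amount required is £420,550 scaled up by that factor.

£611,765.32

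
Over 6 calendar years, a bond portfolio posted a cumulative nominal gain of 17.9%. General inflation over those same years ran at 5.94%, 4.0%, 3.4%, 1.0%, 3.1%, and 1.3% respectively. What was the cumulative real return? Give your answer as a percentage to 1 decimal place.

Cumulative inflation factor: 1.0594 × 1.040 × 1.034 × 1.010 × 1.031 × 1.013 ≈ 1.20172.
Nominal growth factor: 1.17900. Real growth factor = 1.17900 / 1.20172 ≈ 0.98109.
Total real return ≈ -1.8906%.

-1.9%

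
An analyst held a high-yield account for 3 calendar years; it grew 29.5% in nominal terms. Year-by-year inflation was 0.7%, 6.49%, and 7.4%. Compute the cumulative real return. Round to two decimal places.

12.44%

Cumulative inflation factor: 1.007 × 1.0649 × 1.074 ≈ 1.15171.
Nominal growth factor: 1.29500. Real growth factor = 1.29500 / 1.15171 ≈ 1.12442.
Total real return ≈ 12.4416%.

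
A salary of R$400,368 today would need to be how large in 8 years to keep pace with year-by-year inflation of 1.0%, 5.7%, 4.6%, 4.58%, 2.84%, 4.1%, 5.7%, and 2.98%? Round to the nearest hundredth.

R$544,849.70

Cumulative price-level factor: 1.010 × 1.057 × 1.046 × 1.0458 × 1.0284 × 1.041 × 1.057 × 1.0298 ≈ 1.3608722408.
The nominal amount required is R$400,368 scaled up by that factor.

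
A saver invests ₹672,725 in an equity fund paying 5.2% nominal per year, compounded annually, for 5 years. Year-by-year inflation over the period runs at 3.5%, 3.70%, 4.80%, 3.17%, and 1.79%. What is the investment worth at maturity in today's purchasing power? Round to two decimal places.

₹733,799.37

Nominal value at maturity: ₹672,725 × (1 + 5.2%)^5 ≈ ₹866,794.74.
Price-level factor over 5 years: 1.035 × 1.0370 × 1.0480 × 1.0317 × 1.0179 ≈ 1.1812421455.
The maturity value deflated by that factor is the answer in today's purchasing power.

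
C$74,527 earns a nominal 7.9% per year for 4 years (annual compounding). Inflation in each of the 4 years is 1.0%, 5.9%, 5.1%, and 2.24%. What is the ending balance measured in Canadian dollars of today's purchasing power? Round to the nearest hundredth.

Nominal value at maturity: C$74,527 × (1 + 7.9%)^4 ≈ C$101,018.15.
Price-level factor over 4 years: 1.010 × 1.059 × 1.051 × 1.0224 ≈ 1.1493198056.
The maturity value deflated by that factor is the answer in today's purchasing power.

C$87,893.86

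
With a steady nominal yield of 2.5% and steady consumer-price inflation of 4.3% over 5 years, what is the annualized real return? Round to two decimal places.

-1.73%

With constant rates the annual real return is the same each year: (1+2.5%)/(1+4.3%) − 1 = -0.01726.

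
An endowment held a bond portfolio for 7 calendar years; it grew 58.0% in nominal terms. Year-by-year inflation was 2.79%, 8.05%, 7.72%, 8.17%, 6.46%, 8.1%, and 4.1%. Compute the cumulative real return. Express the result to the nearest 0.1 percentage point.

1.9%

Cumulative inflation factor: 1.0279 × 1.0805 × 1.0772 × 1.0817 × 1.0646 × 1.081 × 1.041 ≈ 1.55039.
Nominal growth factor: 1.58000. Real growth factor = 1.58000 / 1.55039 ≈ 1.01910.
Total real return ≈ 1.9097%.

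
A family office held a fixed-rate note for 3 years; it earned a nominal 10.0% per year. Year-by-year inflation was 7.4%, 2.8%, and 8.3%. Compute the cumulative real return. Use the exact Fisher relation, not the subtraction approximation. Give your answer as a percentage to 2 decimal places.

Cumulative inflation factor: 1.074 × 1.028 × 1.083 ≈ 1.19571.
Nominal growth factor: 1.33100. Real growth factor = 1.33100 / 1.19571 ≈ 1.11315.
Total real return ≈ 11.3146%.

11.31%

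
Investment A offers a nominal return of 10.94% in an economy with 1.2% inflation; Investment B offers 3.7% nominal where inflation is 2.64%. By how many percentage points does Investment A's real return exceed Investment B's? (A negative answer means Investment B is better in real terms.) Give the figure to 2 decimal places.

Investment A real return: 1.1094/1.012 − 1 = 9.625%.
Investment B real return: 1.037/1.0264 − 1 = 1.033%.
Difference: 9.625 − 1.033 = 8.592 pp.

8.59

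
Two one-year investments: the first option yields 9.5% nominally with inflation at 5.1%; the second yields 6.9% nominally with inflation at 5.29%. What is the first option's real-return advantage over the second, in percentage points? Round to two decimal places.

2.66

The first option real return: 1.095/1.051 − 1 = 4.186%.
The second real return: 1.069/1.0529 − 1 = 1.529%.
Difference: 4.186 − 1.529 = 2.657 pp.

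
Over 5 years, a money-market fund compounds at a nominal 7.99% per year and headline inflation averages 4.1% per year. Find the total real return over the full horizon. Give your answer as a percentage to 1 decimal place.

The annual real rate is (1+7.99%)/(1+4.1%) − 1 = 3.7368%.
Compounded over 5 years: (1 + 0.037368)^5 − 1 ≈ 0.20133.

20.1%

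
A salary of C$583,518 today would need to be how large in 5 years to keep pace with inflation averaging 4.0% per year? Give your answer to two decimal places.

C$709,938.87

Cumulative price-level factor: (1+4.0%)^5 = 1.2166529024.
Multiplying C$583,518 by the price-level factor gives the future nominal sum.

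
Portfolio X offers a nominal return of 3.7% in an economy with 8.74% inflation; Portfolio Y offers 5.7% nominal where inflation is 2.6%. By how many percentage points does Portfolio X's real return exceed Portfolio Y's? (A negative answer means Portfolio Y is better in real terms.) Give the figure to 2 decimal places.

Portfolio X real return: 1.037/1.0874 − 1 = -4.635%.
Portfolio Y real return: 1.057/1.026 − 1 = 3.021%.
Difference: -4.635 − 3.021 = -7.656 pp.

-7.66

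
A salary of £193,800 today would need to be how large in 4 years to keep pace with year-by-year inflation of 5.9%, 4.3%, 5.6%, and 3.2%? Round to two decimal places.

Cumulative price-level factor: 1.059 × 1.043 × 1.056 × 1.032 ≈ 1.2037155863.
The nominal amount required is £193,800 scaled up by that factor.

£233,280.08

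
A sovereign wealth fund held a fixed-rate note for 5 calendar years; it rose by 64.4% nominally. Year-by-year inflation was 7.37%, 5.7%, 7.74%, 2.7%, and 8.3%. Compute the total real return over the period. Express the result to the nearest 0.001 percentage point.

Cumulative inflation factor: 1.0737 × 1.057 × 1.0774 × 1.027 × 1.083 ≈ 1.35998.
Nominal growth factor: 1.64400. Real growth factor = 1.64400 / 1.35998 ≈ 1.20884.
Total real return ≈ 20.8838%.

20.884%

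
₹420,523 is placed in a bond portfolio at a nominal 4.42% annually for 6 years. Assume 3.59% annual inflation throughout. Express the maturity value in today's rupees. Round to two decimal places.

Nominal value at maturity: ₹420,523 × (1 + 4.42%)^6 ≈ ₹545,119.71.
Price-level factor over 6 years: (1 + 3.59%)^6 ≈ 1.2356827910.
Dividing the nominal maturity value by the price-level factor gives the value in today's money.

₹441,148.58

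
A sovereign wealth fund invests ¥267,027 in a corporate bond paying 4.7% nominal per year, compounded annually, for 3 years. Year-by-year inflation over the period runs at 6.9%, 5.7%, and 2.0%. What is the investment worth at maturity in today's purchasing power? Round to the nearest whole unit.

¥265,915

Nominal value at maturity: ¥267,027 × (1 + 4.7%)^3 ≈ ¥306,475.
Price-level factor over 3 years: 1.069 × 1.057 × 1.020 = 1.15253166.
Dividing the nominal maturity value by the price-level factor gives the value in today's money.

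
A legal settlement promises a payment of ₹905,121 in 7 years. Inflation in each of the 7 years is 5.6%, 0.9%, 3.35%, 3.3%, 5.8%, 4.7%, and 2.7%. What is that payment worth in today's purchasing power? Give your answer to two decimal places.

₹699,419.86

Price-level factor over 7 years: 1.056 × 1.009 × 1.0335 × 1.033 × 1.058 × 1.047 × 1.027 ≈ 1.2941025110.
Purchasing power today: ₹905,121 divided by that factor.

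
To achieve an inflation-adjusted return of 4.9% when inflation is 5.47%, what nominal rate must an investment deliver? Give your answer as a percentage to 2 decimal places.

10.64%

By the Fisher equation, 1 + r_nom = (1 + 4.9%)(1 + 5.47%) = 1.049 × 1.0547 = 1.1063803.
So r_nom = 10.63803%.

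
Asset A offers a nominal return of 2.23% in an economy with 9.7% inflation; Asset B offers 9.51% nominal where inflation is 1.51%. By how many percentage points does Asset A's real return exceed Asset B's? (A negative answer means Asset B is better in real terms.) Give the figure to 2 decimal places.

Asset A real return: 1.0223/1.097 − 1 = -6.809%.
Asset B real return: 1.0951/1.0151 − 1 = 7.881%.
Difference: -6.809 − 7.881 = -14.690 pp.

-14.69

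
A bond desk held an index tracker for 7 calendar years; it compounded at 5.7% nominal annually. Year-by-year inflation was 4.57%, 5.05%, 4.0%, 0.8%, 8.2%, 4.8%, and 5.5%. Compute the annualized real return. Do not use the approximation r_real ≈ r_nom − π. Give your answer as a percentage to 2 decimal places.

Cumulative inflation factor: 1.0457 × 1.0505 × 1.040 × 1.008 × 1.082 × 1.048 × 1.055 ≈ 1.37765.
Nominal growth factor: 1.47409. Real growth factor = 1.47409 / 1.37765 ≈ 1.07001.
Annualized: 1.07001^(1/7) − 1 ≈ 0.00971.

0.97%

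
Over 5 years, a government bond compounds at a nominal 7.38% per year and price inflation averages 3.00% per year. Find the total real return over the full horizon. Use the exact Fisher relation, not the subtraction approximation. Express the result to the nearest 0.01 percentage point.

The annual real rate is (1+7.38%)/(1+3.00%) − 1 = 4.2524%.
Compounded over 5 years: (1 + 0.042524)^5 − 1 ≈ 0.23149.

23.15%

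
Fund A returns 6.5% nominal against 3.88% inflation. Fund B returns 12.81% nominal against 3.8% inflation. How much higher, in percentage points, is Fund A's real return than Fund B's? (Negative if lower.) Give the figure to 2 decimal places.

Fund A real return: 1.065/1.0388 − 1 = 2.522%.
Fund B real return: 1.1281/1.038 − 1 = 8.680%.
Difference: 2.522 − 8.680 = -6.158 pp.

-6.16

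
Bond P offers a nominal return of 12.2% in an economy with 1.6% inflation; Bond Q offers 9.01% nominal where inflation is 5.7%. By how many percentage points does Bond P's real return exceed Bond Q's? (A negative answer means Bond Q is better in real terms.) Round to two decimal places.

Bond P real return: 1.122/1.016 − 1 = 10.433%.
Bond Q real return: 1.0901/1.057 − 1 = 3.132%.
Difference: 10.433 − 3.132 = 7.301 pp.

7.30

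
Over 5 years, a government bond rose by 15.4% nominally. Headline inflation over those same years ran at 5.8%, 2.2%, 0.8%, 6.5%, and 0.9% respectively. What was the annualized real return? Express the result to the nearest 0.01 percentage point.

-0.30%

Cumulative inflation factor: 1.058 × 1.022 × 1.008 × 1.065 × 1.009 ≈ 1.17122.
Nominal growth factor: 1.15400. Real growth factor = 1.15400 / 1.17122 ≈ 0.98530.
Annualized: 0.98530^(1/5) − 1 ≈ -0.00296.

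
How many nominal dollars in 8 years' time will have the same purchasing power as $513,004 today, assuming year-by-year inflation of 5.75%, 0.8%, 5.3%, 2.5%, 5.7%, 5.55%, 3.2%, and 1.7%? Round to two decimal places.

Cumulative price-level factor: 1.0575 × 1.008 × 1.053 × 1.025 × 1.057 × 1.0555 × 1.032 × 1.017 ≈ 1.3471843216.
Multiplying $513,004 by the price-level factor gives the future nominal sum.

$691,110.95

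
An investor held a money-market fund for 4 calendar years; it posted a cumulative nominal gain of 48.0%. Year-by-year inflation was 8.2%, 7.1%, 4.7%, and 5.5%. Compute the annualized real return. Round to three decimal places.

3.696%

Cumulative inflation factor: 1.082 × 1.071 × 1.047 × 1.055 ≈ 1.28002.
Nominal growth factor: 1.48000. Real growth factor = 1.48000 / 1.28002 ≈ 1.15623.
Annualized: 1.15623^(1/4) − 1 ≈ 0.03696.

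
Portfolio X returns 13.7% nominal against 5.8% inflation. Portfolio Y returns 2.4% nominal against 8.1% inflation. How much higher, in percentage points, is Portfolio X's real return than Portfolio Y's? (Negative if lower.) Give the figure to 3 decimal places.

12.740

Portfolio X real return: 1.137/1.058 − 1 = 7.4669%.
Portfolio Y real return: 1.024/1.081 − 1 = -5.2729%.
Difference: 7.4669 − (-5.2729) = 12.7398 pp.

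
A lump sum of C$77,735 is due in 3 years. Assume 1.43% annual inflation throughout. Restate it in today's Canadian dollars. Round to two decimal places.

Price-level factor over 3 years: (1 + 1.43%)^3 ≈ 1.0435163942.
Purchasing power today: C$77,735 divided by that factor.

C$74,493.32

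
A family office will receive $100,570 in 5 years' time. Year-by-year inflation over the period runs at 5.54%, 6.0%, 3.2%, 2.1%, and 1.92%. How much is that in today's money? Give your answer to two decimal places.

$83,710.64

Price-level factor over 5 years: 1.0554 × 1.060 × 1.032 × 1.021 × 1.0192 ≈ 1.2014005031.
Purchasing power today: $100,570 divided by that factor.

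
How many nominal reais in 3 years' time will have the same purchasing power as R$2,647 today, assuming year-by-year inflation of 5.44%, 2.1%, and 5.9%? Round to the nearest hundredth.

R$3,017.73

Cumulative price-level factor: 1.0544 × 1.021 × 1.059 = 1.1400584016.
Multiplying R$2,647 by the price-level factor gives the future nominal sum.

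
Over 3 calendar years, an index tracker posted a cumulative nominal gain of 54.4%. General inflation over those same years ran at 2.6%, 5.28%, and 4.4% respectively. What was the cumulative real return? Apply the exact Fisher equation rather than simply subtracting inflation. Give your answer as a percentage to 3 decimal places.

Cumulative inflation factor: 1.026 × 1.0528 × 1.044 ≈ 1.12770.
Nominal growth factor: 1.54400. Real growth factor = 1.54400 / 1.12770 ≈ 1.36916.
Total real return ≈ 36.9158%.

36.916%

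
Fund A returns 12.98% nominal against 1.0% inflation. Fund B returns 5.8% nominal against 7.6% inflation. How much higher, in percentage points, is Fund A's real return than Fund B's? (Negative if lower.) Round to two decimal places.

13.53

Fund A real return: 1.1298/1.010 − 1 = 11.861%.
Fund B real return: 1.058/1.076 − 1 = -1.673%.
Difference: 11.861 − (-1.673) = 13.534 pp.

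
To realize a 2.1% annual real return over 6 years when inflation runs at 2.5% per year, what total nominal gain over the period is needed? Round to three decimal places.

31.370%

Required annual nominal rate: (1+2.1%)(1+2.5%) − 1 = 4.6525%.
Cumulative over 6 years: (1 + 0.046525)^6 − 1 ≈ 0.31370.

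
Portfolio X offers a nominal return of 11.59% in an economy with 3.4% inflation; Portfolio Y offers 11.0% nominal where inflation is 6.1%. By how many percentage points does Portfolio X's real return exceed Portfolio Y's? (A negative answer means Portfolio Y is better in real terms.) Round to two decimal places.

Portfolio X real return: 1.1159/1.034 − 1 = 7.921%.
Portfolio Y real return: 1.110/1.061 − 1 = 4.618%.
Difference: 7.921 − 4.618 = 3.303 pp.

3.30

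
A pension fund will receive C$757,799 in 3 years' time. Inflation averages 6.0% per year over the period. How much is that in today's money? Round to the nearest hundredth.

C$636,262.65

Price-level factor over 3 years: (1 + 6.0%)^3 = 1.191016.
Purchasing power today: C$757,799 divided by that factor.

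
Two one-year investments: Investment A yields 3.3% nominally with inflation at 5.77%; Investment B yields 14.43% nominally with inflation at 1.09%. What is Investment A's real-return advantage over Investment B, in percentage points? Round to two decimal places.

-15.53

Investment A real return: 1.033/1.0577 − 1 = -2.335%.
Investment B real return: 1.1443/1.0109 − 1 = 13.196%.
Difference: -2.335 − 13.196 = -15.531 pp.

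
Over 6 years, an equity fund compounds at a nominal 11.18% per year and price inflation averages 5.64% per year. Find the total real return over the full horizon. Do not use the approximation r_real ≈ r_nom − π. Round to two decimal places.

The annual real rate is (1+11.18%)/(1+5.64%) − 1 = 5.2442%.
Compounded over 6 years: (1 + 0.052442)^6 − 1 ≈ 0.35891.

35.89%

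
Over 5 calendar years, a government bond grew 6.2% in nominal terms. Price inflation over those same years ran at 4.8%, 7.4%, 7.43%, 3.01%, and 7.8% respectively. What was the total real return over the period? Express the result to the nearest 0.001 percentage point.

-20.908%

Cumulative inflation factor: 1.048 × 1.074 × 1.0743 × 1.0301 × 1.078 ≈ 1.34273.
Nominal growth factor: 1.06200. Real growth factor = 1.06200 / 1.34273 ≈ 0.79092.
Total real return ≈ -20.9075%.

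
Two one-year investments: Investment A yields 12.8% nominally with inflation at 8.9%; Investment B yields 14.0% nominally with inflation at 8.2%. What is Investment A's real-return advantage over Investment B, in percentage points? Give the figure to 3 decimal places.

-1.779

Investment A real return: 1.128/1.089 − 1 = 3.5813%.
Investment B real return: 1.140/1.082 − 1 = 5.3604%.
Difference: 3.5813 − 5.3604 = -1.7791 pp.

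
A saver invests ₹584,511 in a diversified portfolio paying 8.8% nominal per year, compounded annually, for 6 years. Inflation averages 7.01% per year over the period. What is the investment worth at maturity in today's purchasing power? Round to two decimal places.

Nominal value at maturity: ₹584,511 × (1 + 8.8%)^6 ≈ ₹969,540.74.
Price-level factor over 6 years: (1 + 7.01%)^6 ≈ 1.5015720795.
Dividing the nominal maturity value by the price-level factor gives the value in today's money.

₹645,683.78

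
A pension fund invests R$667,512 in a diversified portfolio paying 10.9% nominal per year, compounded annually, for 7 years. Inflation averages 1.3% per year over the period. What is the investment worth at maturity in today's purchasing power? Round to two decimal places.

R$1,258,096.00

Nominal value at maturity: R$667,512 × (1 + 10.9%)^7 ≈ R$1,377,145.73.
Price-level factor over 7 years: (1 + 1.3%)^7 ≈ 1.0946269025.
Dividing the nominal maturity value by the price-level factor gives the value in today's money.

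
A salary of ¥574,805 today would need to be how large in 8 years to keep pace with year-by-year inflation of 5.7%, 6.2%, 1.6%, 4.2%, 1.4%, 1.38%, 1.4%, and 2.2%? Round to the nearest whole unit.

Cumulative price-level factor: 1.057 × 1.062 × 1.016 × 1.042 × 1.014 × 1.0138 × 1.014 × 1.022 ≈ 1.2660184175.
The nominal amount required is ¥574,805 scaled up by that factor.

¥727,714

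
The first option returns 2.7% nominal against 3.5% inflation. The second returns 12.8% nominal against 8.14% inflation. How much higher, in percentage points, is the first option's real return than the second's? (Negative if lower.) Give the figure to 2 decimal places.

The first option real return: 1.027/1.035 − 1 = -0.773%.
The second real return: 1.128/1.0814 − 1 = 4.309%.
Difference: -0.773 − 4.309 = -5.082 pp.

-5.08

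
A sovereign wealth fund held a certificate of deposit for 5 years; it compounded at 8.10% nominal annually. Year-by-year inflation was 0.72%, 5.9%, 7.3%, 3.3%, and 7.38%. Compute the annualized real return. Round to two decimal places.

Cumulative inflation factor: 1.0072 × 1.059 × 1.073 × 1.033 × 1.0738 ≈ 1.26951.
Nominal growth factor: 1.47614. Real growth factor = 1.47614 / 1.26951 ≈ 1.16277.
Annualized: 1.16277^(1/5) − 1 ≈ 0.03062.

3.06%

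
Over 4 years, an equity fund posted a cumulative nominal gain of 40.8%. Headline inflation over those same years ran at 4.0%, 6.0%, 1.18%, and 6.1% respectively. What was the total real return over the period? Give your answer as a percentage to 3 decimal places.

18.974%

Cumulative inflation factor: 1.040 × 1.060 × 1.0118 × 1.061 ≈ 1.18345.
Nominal growth factor: 1.40800. Real growth factor = 1.40800 / 1.18345 ≈ 1.18974.
Total real return ≈ 18.9744%.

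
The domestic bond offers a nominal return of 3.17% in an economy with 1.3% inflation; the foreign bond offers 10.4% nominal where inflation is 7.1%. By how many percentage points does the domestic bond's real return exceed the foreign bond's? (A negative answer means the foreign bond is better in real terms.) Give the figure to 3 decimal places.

The domestic bond real return: 1.0317/1.013 − 1 = 1.8460%.
The foreign bond real return: 1.104/1.071 − 1 = 3.0812%.
Difference: 1.8460 − 3.0812 = -1.2352 pp.

-1.235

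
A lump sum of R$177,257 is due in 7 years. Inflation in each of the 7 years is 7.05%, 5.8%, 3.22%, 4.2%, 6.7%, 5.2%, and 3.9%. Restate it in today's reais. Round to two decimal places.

R$124,768.16

Price-level factor over 7 years: 1.0705 × 1.058 × 1.0322 × 1.042 × 1.067 × 1.052 × 1.039 ≈ 1.4206909692.
Purchasing power today: R$177,257 divided by that factor.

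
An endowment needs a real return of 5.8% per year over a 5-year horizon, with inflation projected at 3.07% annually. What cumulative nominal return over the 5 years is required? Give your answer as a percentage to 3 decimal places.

Required annual nominal rate: (1+5.8%)(1+3.07%) − 1 = 9.04806%.
Cumulative over 5 years: (1 + 0.0904806)^5 − 1 ≈ 0.54202.

54.202%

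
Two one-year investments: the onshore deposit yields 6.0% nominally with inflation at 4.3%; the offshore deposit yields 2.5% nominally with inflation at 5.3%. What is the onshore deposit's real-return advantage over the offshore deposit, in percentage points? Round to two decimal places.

4.29

The onshore deposit real return: 1.060/1.043 − 1 = 1.630%.
The offshore deposit real return: 1.025/1.053 − 1 = -2.659%.
Difference: 1.630 − (-2.659) = 4.289 pp.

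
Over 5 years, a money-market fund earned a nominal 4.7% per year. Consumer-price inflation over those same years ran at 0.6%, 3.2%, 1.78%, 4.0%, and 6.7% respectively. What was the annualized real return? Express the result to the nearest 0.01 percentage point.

1.42%

Cumulative inflation factor: 1.006 × 1.032 × 1.0178 × 1.040 × 1.067 ≈ 1.17257.
Nominal growth factor: 1.25815. Real growth factor = 1.25815 / 1.17257 ≈ 1.07299.
Annualized: 1.07299^(1/5) − 1 ≈ 0.01419.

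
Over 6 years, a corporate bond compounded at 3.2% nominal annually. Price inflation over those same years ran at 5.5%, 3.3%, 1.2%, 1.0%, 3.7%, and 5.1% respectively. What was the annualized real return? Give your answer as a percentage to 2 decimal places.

-0.08%

Cumulative inflation factor: 1.055 × 1.033 × 1.012 × 1.010 × 1.037 × 1.051 ≈ 1.21405.
Nominal growth factor: 1.20803. Real growth factor = 1.20803 / 1.21405 ≈ 0.99504.
Annualized: 0.99504^(1/6) − 1 ≈ -0.00083.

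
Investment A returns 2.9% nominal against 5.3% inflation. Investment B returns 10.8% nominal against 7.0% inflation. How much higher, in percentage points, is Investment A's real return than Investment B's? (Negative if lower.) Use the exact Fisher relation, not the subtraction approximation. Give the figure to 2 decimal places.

-5.83

Investment A real return: 1.029/1.053 − 1 = -2.279%.
Investment B real return: 1.108/1.070 − 1 = 3.551%.
Difference: -2.279 − 3.551 = -5.830 pp.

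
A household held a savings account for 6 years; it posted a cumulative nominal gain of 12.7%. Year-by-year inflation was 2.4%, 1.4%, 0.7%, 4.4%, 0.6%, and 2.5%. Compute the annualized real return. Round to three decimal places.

0.021%

Cumulative inflation factor: 1.024 × 1.014 × 1.007 × 1.044 × 1.006 × 1.025 ≈ 1.12561.
Nominal growth factor: 1.12700. Real growth factor = 1.12700 / 1.12561 ≈ 1.00123.
Annualized: 1.00123^(1/6) − 1 ≈ 0.00021.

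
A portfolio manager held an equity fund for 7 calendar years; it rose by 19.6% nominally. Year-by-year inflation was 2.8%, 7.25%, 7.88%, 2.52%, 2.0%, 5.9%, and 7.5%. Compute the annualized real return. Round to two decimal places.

Cumulative inflation factor: 1.028 × 1.0725 × 1.0788 × 1.0252 × 1.020 × 1.059 × 1.075 ≈ 1.41594.
Nominal growth factor: 1.19600. Real growth factor = 1.19600 / 1.41594 ≈ 0.84467.
Annualized: 0.84467^(1/7) − 1 ≈ -0.02383.

-2.38%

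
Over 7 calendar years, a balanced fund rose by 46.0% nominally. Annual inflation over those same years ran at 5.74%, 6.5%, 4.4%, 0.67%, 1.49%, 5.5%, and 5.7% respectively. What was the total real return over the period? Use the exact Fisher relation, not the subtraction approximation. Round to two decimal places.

Cumulative inflation factor: 1.0574 × 1.065 × 1.044 × 1.0067 × 1.0149 × 1.055 × 1.057 ≈ 1.33949.
Nominal growth factor: 1.46000. Real growth factor = 1.46000 / 1.33949 ≈ 1.08997.
Total real return ≈ 8.9965%.

9.00%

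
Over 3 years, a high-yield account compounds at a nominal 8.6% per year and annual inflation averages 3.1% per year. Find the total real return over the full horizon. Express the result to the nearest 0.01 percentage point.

16.87%

The annual real rate is (1+8.6%)/(1+3.1%) − 1 = 5.3346%.
Compounded over 3 years: (1 + 0.053346)^3 − 1 ≈ 0.16873.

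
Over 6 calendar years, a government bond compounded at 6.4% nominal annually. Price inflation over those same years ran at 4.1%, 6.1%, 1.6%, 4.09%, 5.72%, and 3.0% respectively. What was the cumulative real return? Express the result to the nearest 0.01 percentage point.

Cumulative inflation factor: 1.041 × 1.061 × 1.016 × 1.0409 × 1.0572 × 1.030 ≈ 1.27193.
Nominal growth factor: 1.45094. Real growth factor = 1.45094 / 1.27193 ≈ 1.14074.
Total real return ≈ 14.0740%.

14.07%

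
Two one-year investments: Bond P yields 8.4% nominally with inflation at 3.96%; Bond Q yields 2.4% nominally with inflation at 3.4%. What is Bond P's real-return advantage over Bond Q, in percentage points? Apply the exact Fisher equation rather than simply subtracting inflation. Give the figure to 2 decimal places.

5.24

Bond P real return: 1.084/1.0396 − 1 = 4.271%.
Bond Q real return: 1.024/1.034 − 1 = -0.967%.
Difference: 4.271 − (-0.967) = 5.238 pp.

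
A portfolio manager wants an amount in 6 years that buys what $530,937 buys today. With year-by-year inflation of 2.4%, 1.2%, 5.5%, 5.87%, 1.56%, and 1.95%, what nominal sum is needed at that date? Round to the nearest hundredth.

Cumulative price-level factor: 1.024 × 1.012 × 1.055 × 1.0587 × 1.0156 × 1.0195 ≈ 1.1984385326.
Multiplying $530,937 by the price-level factor gives the future nominal sum.

$636,295.36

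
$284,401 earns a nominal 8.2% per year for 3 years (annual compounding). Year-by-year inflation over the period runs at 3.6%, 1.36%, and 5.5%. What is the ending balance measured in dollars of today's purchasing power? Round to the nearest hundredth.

$325,187.68

Nominal value at maturity: $284,401 × (1 + 8.2%)^3 ≈ $360,257.39.
Price-level factor over 3 years: 1.036 × 1.0136 × 1.055 = 1.107844528.
The maturity value deflated by that factor is the answer in today's purchasing power.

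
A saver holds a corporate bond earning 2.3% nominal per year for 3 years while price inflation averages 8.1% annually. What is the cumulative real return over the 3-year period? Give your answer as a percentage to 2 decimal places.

The annual real rate is (1+2.3%)/(1+8.1%) − 1 = -5.3654%.
Compounded over 3 years: (1 + -0.053654)^3 − 1 ≈ -0.15248.

-15.25%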